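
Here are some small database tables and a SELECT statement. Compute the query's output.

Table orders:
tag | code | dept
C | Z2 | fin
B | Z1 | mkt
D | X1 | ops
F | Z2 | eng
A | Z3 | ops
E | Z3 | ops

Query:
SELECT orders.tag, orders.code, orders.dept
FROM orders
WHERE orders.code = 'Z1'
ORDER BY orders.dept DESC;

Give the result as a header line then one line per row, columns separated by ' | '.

== RESULT ==
orders.tag | orders.code | orders.dept
B | Z1 | mkt

Derivation:
After WHERE (1 rows):
orders.tag | orders.code | orders.dept
B | Z1 | mkt
After SELECT (1 rows):
orders.tag | orders.code | orders.dept
B | Z1 | mkt
After ORDER BY (1 rows):
orders.tag | orders.code | orders.dept
B | Z1 | mkt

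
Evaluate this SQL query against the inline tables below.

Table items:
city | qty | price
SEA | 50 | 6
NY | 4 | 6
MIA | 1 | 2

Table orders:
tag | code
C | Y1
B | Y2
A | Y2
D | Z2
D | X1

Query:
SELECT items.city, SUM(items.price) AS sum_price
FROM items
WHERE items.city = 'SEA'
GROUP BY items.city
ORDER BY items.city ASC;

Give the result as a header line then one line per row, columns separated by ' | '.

After WHERE (1 rows):
items.city | items.qty | items.price
SEA | 50 | 6
After GROUP BY (1 rows):
items.city | sum_price
SEA | 6
After ORDER BY (1 rows):
items.city | sum_price
SEA | 6

== RESULT ==
items.city | sum_price
SEA | 6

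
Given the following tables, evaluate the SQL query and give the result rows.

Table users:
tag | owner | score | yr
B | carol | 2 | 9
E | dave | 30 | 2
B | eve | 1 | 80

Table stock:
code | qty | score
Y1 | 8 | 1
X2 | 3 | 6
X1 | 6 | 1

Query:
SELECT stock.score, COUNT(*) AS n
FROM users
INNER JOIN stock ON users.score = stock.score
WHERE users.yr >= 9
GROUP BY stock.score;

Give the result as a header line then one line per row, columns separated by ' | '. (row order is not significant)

After JOIN stock (2 rows):
users.tag | users.owner | users.score | users.yr | stock.code | stock.qty | stock.score
B | eve | 1 | 80 | Y1 | 8 | 1
B | eve | 1 | 80 | X1 | 6 | 1
After WHERE (2 rows):
users.tag | users.owner | users.score | users.yr | stock.code | stock.qty | stock.score
B | eve | 1 | 80 | Y1 | 8 | 1
B | eve | 1 | 80 | X1 | 6 | 1
After GROUP BY (1 rows):
stock.score | n
1 | 2

== RESULT ==
stock.score | n
1 | 2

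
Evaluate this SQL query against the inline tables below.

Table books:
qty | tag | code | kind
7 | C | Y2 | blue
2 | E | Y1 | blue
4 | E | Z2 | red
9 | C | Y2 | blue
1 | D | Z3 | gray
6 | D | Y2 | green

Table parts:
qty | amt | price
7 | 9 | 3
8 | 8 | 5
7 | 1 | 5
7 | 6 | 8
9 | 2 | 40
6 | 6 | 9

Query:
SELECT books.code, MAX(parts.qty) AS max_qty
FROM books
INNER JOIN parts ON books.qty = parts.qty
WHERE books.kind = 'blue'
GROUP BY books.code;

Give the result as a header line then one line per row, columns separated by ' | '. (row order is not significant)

== RESULT ==
books.code | max_qty
Y2 | 9

Derivation:
After JOIN parts (5 rows):
books.qty | books.tag | books.code | books.kind | parts.qty | parts.amt | parts.price
7 | C | Y2 | blue | 7 | 9 | 3
7 | C | Y2 | blue | 7 | 1 | 5
7 | C | Y2 | blue | 7 | 6 | 8
9 | C | Y2 | blue | 9 | 2 | 40
6 | D | Y2 | green | 6 | 6 | 9
After WHERE (4 rows):
books.qty | books.tag | books.code | books.kind | parts.qty | parts.amt | parts.price
7 | C | Y2 | blue | 7 | 9 | 3
7 | C | Y2 | blue | 7 | 1 | 5
7 | C | Y2 | blue | 7 | 6 | 8
9 | C | Y2 | blue | 9 | 2 | 40
After GROUP BY (1 rows):
books.code | max_qty
Y2 | 9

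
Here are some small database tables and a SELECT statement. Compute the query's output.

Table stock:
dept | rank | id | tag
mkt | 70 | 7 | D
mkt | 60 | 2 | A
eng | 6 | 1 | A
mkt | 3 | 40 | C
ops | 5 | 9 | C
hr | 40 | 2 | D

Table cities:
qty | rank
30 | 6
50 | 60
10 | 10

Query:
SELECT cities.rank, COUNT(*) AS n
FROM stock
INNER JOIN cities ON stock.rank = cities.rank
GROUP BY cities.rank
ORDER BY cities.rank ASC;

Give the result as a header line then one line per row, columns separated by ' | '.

After JOIN cities (2 rows):
stock.dept | stock.rank | stock.id | stock.tag | cities.qty | cities.rank
mkt | 60 | 2 | A | 50 | 60
eng | 6 | 1 | A | 30 | 6
After GROUP BY (2 rows):
cities.rank | n
60 | 1
6 | 1
After ORDER BY (2 rows):
cities.rank | n
6 | 1
60 | 1

== RESULT ==
cities.rank | n
6 | 1
60 | 1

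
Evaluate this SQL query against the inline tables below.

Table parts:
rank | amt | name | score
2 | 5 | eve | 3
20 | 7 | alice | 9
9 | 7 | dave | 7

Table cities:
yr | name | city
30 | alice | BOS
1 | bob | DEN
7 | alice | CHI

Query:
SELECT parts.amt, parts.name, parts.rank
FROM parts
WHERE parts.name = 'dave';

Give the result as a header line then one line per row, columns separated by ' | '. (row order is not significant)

== RESULT ==
parts.amt | parts.name | parts.rank
7 | dave | 9

Derivation:
After WHERE (1 rows):
parts.rank | parts.amt | parts.name | parts.score
9 | 7 | dave | 7
After SELECT (1 rows):
parts.amt | parts.name | parts.rank
7 | dave | 9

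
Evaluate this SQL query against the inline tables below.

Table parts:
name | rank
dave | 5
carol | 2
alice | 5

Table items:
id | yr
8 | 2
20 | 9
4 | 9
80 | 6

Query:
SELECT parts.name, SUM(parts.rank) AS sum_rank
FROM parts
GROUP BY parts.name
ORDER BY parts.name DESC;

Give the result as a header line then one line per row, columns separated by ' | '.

== RESULT ==
parts.name | sum_rank
dave | 5
carol | 2
alice | 5

Derivation:
After GROUP BY (3 rows):
parts.name | sum_rank
dave | 5
carol | 2
alice | 5
After ORDER BY (3 rows):
parts.name | sum_rank
dave | 5
carol | 2
alice | 5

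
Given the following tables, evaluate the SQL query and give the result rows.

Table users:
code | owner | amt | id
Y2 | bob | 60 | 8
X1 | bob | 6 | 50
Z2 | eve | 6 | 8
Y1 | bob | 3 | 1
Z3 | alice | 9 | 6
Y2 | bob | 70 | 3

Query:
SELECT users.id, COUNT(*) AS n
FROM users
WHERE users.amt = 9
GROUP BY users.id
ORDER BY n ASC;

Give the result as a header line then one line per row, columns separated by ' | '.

== RESULT ==
users.id | n
6 | 1

Derivation:
After WHERE (1 rows):
users.code | users.owner | users.amt | users.id
Z3 | alice | 9 | 6
After GROUP BY (1 rows):
users.id | n
6 | 1
After ORDER BY (1 rows):
users.id | n
6 | 1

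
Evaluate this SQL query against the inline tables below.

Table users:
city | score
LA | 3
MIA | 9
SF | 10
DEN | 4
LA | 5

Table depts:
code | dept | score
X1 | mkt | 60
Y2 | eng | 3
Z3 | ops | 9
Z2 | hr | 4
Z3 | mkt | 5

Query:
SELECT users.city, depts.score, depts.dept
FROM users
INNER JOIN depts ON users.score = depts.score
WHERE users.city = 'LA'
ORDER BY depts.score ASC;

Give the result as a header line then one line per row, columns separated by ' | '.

== RESULT ==
users.city | depts.score | depts.dept
LA | 3 | eng
LA | 5 | mkt

Derivation:
After JOIN depts (4 rows):
users.city | users.score | depts.code | depts.dept | depts.score
LA | 3 | Y2 | eng | 3
MIA | 9 | Z3 | ops | 9
DEN | 4 | Z2 | hr | 4
LA | 5 | Z3 | mkt | 5
After WHERE (2 rows):
users.city | users.score | depts.code | depts.dept | depts.score
LA | 3 | Y2 | eng | 3
LA | 5 | Z3 | mkt | 5
After SELECT (2 rows):
users.city | depts.score | depts.dept
LA | 3 | eng
LA | 5 | mkt
After ORDER BY (2 rows):
users.city | depts.score | depts.dept
LA | 3 | eng
LA | 5 | mkt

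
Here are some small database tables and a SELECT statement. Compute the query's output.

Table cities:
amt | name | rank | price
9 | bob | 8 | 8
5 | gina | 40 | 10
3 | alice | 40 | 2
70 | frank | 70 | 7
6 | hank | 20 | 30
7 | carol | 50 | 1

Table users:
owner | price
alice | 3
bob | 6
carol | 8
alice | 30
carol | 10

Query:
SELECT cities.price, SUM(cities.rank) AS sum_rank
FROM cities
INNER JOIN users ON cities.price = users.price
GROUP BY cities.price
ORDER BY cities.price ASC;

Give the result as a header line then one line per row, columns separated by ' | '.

After JOIN users (3 rows):
cities.amt | cities.name | cities.rank | cities.price | users.owner | users.price
9 | bob | 8 | 8 | carol | 8
5 | gina | 40 | 10 | carol | 10
6 | hank | 20 | 30 | alice | 30
After GROUP BY (3 rows):
cities.price | sum_rank
8 | 8
10 | 40
30 | 20
After ORDER BY (3 rows):
cities.price | sum_rank
8 | 8
10 | 40
30 | 20

== RESULT ==
cities.price | sum_rank
8 | 8
10 | 40
30 | 20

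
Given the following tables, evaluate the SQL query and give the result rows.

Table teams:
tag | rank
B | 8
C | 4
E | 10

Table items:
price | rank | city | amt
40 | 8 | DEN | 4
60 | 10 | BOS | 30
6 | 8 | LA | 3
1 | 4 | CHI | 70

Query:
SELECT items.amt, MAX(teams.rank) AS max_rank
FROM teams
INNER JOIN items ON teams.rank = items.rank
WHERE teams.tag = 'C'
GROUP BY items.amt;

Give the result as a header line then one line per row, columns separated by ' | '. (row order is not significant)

After JOIN items (4 rows):
teams.tag | teams.rank | items.price | items.rank | items.city | items.amt
B | 8 | 40 | 8 | DEN | 4
B | 8 | 6 | 8 | LA | 3
C | 4 | 1 | 4 | CHI | 70
E | 10 | 60 | 10 | BOS | 30
After WHERE (1 rows):
teams.tag | teams.rank | items.price | items.rank | items.city | items.amt
C | 4 | 1 | 4 | CHI | 70
After GROUP BY (1 rows):
items.amt | max_rank
70 | 4

== RESULT ==
items.amt | max_rank
70 | 4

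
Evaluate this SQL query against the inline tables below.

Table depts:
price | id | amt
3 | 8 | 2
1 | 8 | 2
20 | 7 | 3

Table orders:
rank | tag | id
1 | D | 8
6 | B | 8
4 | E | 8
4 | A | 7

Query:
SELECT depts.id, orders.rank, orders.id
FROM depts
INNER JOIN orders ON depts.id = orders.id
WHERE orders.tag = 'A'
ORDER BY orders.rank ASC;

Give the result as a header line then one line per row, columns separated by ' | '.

After JOIN orders (7 rows):
depts.price | depts.id | depts.amt | orders.rank | orders.tag | orders.id
3 | 8 | 2 | 1 | D | 8
3 | 8 | 2 | 6 | B | 8
3 | 8 | 2 | 4 | E | 8
1 | 8 | 2 | 1 | D | 8
1 | 8 | 2 | 6 | B | 8
1 | 8 | 2 | 4 | E | 8
20 | 7 | 3 | 4 | A | 7
After WHERE (1 rows):
depts.price | depts.id | depts.amt | orders.rank | orders.tag | orders.id
20 | 7 | 3 | 4 | A | 7
After SELECT (1 rows):
depts.id | orders.rank | orders.id
7 | 4 | 7
After ORDER BY (1 rows):
depts.id | orders.rank | orders.id
7 | 4 | 7

== RESULT ==
depts.id | orders.rank | orders.id
7 | 4 | 7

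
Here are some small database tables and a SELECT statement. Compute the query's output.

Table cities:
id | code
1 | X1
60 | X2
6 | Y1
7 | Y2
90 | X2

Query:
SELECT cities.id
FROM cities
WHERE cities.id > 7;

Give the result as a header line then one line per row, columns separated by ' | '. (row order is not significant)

After WHERE (2 rows):
cities.id | cities.code
60 | X2
90 | X2
After SELECT (2 rows):
cities.id
60
90

== RESULT ==
cities.id
60
90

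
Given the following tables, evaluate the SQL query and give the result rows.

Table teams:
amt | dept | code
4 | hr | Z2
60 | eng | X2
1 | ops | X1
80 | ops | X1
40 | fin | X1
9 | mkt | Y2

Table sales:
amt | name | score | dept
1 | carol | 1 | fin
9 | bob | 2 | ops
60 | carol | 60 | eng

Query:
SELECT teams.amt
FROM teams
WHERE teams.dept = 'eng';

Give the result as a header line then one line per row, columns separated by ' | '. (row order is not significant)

== RESULT ==
teams.amt
60

Derivation:
After WHERE (1 rows):
teams.amt | teams.dept | teams.code
60 | eng | X2
After SELECT (1 rows):
teams.amt
60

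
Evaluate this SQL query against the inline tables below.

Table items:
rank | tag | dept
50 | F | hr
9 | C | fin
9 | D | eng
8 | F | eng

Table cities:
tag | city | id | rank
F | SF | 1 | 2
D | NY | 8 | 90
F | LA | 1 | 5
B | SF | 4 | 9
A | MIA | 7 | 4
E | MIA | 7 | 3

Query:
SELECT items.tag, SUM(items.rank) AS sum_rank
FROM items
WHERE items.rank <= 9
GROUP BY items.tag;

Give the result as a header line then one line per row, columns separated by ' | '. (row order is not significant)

== RESULT ==
items.tag | sum_rank
C | 9
D | 9
F | 8

Derivation:
After WHERE (3 rows):
items.rank | items.tag | items.dept
9 | C | fin
9 | D | eng
8 | F | eng
After GROUP BY (3 rows):
items.tag | sum_rank
C | 9
D | 9
F | 8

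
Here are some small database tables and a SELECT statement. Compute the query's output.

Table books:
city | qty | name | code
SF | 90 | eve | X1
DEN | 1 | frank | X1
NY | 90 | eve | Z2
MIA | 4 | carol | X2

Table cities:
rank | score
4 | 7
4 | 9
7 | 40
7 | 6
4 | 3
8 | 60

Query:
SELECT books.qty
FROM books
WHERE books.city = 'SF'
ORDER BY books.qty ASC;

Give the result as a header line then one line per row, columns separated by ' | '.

After WHERE (1 rows):
books.city | books.qty | books.name | books.code
SF | 90 | eve | X1
After SELECT (1 rows):
books.qty
90
After ORDER BY (1 rows):
books.qty
90

== RESULT ==
books.qty
90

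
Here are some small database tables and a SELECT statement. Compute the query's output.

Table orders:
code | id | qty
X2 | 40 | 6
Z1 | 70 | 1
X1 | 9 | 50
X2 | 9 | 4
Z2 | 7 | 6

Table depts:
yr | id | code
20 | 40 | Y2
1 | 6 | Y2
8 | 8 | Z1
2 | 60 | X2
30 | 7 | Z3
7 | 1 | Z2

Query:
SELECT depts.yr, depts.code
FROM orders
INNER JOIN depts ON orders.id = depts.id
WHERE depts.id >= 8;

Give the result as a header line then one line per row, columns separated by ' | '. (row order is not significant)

After JOIN depts (2 rows):
orders.code | orders.id | orders.qty | depts.yr | depts.id | depts.code
X2 | 40 | 6 | 20 | 40 | Y2
Z2 | 7 | 6 | 30 | 7 | Z3
After WHERE (1 rows):
orders.code | orders.id | orders.qty | depts.yr | depts.id | depts.code
X2 | 40 | 6 | 20 | 40 | Y2
After SELECT (1 rows):
depts.yr | depts.code
20 | Y2

== RESULT ==
depts.yr | depts.code
20 | Y2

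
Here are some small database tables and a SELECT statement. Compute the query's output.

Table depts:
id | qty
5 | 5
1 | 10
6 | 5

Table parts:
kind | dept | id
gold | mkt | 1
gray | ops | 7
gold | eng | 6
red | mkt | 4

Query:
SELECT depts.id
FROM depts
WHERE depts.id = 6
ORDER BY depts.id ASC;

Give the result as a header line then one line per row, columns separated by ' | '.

== RESULT ==
depts.id
6

Derivation:
After WHERE (1 rows):
depts.id | depts.qty
6 | 5
After SELECT (1 rows):
depts.id
6
After ORDER BY (1 rows):
depts.id
6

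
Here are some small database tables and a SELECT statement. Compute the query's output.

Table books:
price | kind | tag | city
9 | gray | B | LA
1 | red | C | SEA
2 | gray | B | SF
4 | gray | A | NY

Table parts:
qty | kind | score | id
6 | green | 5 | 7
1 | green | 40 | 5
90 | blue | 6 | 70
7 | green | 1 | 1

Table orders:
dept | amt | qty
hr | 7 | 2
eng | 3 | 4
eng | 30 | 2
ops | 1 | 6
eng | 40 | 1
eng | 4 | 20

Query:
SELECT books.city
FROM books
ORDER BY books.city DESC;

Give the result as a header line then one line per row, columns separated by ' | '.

== RESULT ==
books.city
SF
SEA
NY
LA

Derivation:
After SELECT (4 rows):
books.city
LA
SEA
SF
NY
After ORDER BY (4 rows):
books.city
SF
SEA
NY
LA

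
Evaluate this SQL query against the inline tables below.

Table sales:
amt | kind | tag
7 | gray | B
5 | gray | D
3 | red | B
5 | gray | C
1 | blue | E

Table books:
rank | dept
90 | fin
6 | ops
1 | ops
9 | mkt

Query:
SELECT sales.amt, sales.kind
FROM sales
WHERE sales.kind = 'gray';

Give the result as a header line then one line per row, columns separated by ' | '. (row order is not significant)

== RESULT ==
sales.amt | sales.kind
7 | gray
5 | gray
5 | gray

Derivation:
After WHERE (3 rows):
sales.amt | sales.kind | sales.tag
7 | gray | B
5 | gray | D
5 | gray | C
After SELECT (3 rows):
sales.amt | sales.kind
7 | gray
5 | gray
5 | gray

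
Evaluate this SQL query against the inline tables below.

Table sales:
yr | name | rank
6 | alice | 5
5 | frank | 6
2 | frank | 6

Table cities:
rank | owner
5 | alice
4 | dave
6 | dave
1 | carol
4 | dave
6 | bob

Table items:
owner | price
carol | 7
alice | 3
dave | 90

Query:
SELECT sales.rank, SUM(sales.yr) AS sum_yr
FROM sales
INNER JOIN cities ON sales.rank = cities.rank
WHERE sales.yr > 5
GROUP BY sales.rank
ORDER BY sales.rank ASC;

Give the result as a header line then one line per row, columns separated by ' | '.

After JOIN cities (5 rows):
sales.yr | sales.name | sales.rank | cities.rank | cities.owner
6 | alice | 5 | 5 | alice
5 | frank | 6 | 6 | dave
5 | frank | 6 | 6 | bob
2 | frank | 6 | 6 | dave
2 | frank | 6 | 6 | bob
After WHERE (1 rows):
sales.yr | sales.name | sales.rank | cities.rank | cities.owner
6 | alice | 5 | 5 | alice
After GROUP BY (1 rows):
sales.rank | sum_yr
5 | 6
After ORDER BY (1 rows):
sales.rank | sum_yr
5 | 6

== RESULT ==
sales.rank | sum_yr
5 | 6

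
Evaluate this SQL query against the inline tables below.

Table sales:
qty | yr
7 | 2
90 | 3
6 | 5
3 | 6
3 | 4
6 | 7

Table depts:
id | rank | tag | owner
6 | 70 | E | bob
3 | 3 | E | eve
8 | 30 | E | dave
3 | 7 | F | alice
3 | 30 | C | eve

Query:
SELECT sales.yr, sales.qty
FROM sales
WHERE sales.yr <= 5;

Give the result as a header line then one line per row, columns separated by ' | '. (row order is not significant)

After WHERE (4 rows):
sales.qty | sales.yr
7 | 2
90 | 3
6 | 5
3 | 4
After SELECT (4 rows):
sales.yr | sales.qty
2 | 7
3 | 90
5 | 6
4 | 3

== RESULT ==
sales.yr | sales.qty
2 | 7
3 | 90
5 | 6
4 | 3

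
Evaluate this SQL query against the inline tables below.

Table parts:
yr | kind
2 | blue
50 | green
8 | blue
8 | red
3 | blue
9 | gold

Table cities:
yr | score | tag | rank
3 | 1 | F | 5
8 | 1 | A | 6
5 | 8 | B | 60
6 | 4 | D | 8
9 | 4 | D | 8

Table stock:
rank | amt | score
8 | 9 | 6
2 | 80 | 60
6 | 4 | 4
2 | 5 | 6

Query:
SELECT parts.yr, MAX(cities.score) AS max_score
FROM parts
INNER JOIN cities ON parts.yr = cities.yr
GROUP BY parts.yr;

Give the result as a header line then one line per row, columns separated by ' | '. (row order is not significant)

== RESULT ==
parts.yr | max_score
8 | 1
3 | 1
9 | 4

Derivation:
After JOIN cities (4 rows):
parts.yr | parts.kind | cities.yr | cities.score | cities.tag | cities.rank
8 | blue | 8 | 1 | A | 6
8 | red | 8 | 1 | A | 6
3 | blue | 3 | 1 | F | 5
9 | gold | 9 | 4 | D | 8
After GROUP BY (3 rows):
parts.yr | max_score
8 | 1
3 | 1
9 | 4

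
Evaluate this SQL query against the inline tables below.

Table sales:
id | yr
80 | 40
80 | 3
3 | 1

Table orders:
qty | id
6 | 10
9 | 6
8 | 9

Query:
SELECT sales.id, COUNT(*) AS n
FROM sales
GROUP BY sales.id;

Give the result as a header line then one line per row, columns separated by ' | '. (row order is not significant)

After GROUP BY (2 rows):
sales.id | n
80 | 2
3 | 1

== RESULT ==
sales.id | n
80 | 2
3 | 1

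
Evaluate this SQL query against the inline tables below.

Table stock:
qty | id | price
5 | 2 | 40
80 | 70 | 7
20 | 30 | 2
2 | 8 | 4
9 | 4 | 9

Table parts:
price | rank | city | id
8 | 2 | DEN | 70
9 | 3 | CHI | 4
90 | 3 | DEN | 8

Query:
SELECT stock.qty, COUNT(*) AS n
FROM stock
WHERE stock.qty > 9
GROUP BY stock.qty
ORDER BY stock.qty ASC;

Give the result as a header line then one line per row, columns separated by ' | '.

== RESULT ==
stock.qty | n
20 | 1
80 | 1

Derivation:
After WHERE (2 rows):
stock.qty | stock.id | stock.price
80 | 70 | 7
20 | 30 | 2
After GROUP BY (2 rows):
stock.qty | n
80 | 1
20 | 1
After ORDER BY (2 rows):
stock.qty | n
20 | 1
80 | 1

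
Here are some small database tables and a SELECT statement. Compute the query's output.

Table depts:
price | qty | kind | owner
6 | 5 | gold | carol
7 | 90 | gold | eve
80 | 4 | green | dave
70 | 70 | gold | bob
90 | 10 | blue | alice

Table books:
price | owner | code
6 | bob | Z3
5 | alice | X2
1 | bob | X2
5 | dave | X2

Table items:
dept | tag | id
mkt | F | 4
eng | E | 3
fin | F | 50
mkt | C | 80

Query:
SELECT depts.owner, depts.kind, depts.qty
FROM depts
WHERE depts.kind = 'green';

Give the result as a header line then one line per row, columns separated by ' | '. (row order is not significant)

== RESULT ==
depts.owner | depts.kind | depts.qty
dave | green | 4

Derivation:
After WHERE (1 rows):
depts.price | depts.qty | depts.kind | depts.owner
80 | 4 | green | dave
After SELECT (1 rows):
depts.owner | depts.kind | depts.qty
dave | green | 4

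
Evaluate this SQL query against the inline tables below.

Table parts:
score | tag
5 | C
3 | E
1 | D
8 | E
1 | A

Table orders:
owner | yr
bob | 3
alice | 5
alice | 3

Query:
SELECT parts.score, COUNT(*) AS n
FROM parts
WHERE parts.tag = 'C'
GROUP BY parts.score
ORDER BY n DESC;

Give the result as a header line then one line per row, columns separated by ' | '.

== RESULT ==
parts.score | n
5 | 1

Derivation:
After WHERE (1 rows):
parts.score | parts.tag
5 | C
After GROUP BY (1 rows):
parts.score | n
5 | 1
After ORDER BY (1 rows):
parts.score | n
5 | 1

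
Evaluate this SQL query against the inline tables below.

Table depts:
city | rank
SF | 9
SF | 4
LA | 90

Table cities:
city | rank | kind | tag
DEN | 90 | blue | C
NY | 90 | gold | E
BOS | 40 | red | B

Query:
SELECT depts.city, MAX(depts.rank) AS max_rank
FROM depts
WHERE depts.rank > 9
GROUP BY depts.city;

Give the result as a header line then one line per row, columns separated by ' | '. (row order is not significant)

== RESULT ==
depts.city | max_rank
LA | 90

Derivation:
After WHERE (1 rows):
depts.city | depts.rank
LA | 90
After GROUP BY (1 rows):
depts.city | max_rank
LA | 90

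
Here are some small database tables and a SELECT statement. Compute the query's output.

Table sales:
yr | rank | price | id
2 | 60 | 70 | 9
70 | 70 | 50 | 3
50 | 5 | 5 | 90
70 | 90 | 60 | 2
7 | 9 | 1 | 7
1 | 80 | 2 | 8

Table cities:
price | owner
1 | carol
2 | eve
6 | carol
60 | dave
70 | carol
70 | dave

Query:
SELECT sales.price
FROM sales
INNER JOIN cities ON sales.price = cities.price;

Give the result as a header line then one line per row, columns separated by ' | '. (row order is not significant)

After JOIN cities (5 rows):
sales.yr | sales.rank | sales.price | sales.id | cities.price | cities.owner
2 | 60 | 70 | 9 | 70 | carol
2 | 60 | 70 | 9 | 70 | dave
70 | 90 | 60 | 2 | 60 | dave
7 | 9 | 1 | 7 | 1 | carol
1 | 80 | 2 | 8 | 2 | eve
After SELECT (5 rows):
sales.price
70
70
60
1
2

== RESULT ==
sales.price
70
70
60
1
2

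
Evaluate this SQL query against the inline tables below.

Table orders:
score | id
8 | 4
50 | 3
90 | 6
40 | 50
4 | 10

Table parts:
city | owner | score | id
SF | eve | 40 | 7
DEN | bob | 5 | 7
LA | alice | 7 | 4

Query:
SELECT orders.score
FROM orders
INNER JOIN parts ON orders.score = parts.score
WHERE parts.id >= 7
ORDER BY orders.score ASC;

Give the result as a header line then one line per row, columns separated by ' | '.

After JOIN parts (1 rows):
orders.score | orders.id | parts.city | parts.owner | parts.score | parts.id
40 | 50 | SF | eve | 40 | 7
After WHERE (1 rows):
orders.score | orders.id | parts.city | parts.owner | parts.score | parts.id
40 | 50 | SF | eve | 40 | 7
After SELECT (1 rows):
orders.score
40
After ORDER BY (1 rows):
orders.score
40

== RESULT ==
orders.score
40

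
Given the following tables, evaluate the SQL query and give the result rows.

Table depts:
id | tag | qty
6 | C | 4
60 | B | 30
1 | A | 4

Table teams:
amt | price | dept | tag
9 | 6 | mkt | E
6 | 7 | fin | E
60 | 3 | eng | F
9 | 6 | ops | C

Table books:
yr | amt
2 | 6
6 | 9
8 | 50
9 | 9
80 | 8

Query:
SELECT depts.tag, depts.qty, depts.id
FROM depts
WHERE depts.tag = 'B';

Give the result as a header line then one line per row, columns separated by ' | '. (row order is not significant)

After WHERE (1 rows):
depts.id | depts.tag | depts.qty
60 | B | 30
After SELECT (1 rows):
depts.tag | depts.qty | depts.id
B | 30 | 60

== RESULT ==
depts.tag | depts.qty | depts.id
B | 30 | 60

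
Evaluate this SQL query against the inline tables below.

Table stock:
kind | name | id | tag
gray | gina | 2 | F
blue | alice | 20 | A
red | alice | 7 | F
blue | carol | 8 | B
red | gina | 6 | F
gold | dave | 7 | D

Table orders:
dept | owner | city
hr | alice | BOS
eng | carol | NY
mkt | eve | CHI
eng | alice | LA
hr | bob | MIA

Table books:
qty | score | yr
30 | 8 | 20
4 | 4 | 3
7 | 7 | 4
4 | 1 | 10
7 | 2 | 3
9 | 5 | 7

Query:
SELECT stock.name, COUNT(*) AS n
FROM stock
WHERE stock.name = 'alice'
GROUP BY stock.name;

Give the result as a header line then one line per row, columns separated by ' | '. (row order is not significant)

== RESULT ==
stock.name | n
alice | 2

Derivation:
After WHERE (2 rows):
stock.kind | stock.name | stock.id | stock.tag
blue | alice | 20 | A
red | alice | 7 | F
After GROUP BY (1 rows):
stock.name | n
alice | 2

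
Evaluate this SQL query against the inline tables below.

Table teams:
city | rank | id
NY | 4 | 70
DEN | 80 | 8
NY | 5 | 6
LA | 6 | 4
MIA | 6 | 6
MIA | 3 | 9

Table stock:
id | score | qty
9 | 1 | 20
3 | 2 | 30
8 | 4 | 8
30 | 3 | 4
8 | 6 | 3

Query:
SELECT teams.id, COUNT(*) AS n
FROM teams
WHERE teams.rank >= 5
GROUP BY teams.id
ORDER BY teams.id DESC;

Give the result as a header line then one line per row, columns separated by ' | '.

== RESULT ==
teams.id | n
8 | 1
6 | 2
4 | 1

Derivation:
After WHERE (4 rows):
teams.city | teams.rank | teams.id
DEN | 80 | 8
NY | 5 | 6
LA | 6 | 4
MIA | 6 | 6
After GROUP BY (3 rows):
teams.id | n
8 | 1
6 | 2
4 | 1
After ORDER BY (3 rows):
teams.id | n
8 | 1
6 | 2
4 | 1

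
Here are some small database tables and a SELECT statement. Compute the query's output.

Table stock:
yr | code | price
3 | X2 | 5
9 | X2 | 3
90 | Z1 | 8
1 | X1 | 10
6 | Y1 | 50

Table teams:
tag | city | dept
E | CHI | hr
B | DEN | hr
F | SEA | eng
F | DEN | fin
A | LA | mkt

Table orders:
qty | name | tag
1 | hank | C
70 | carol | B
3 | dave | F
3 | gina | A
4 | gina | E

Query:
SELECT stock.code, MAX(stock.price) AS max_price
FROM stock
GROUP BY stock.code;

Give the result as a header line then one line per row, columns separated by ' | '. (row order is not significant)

After GROUP BY (4 rows):
stock.code | max_price
X2 | 5
Z1 | 8
X1 | 10
Y1 | 50

== RESULT ==
stock.code | max_price
X2 | 5
Z1 | 8
X1 | 10
Y1 | 50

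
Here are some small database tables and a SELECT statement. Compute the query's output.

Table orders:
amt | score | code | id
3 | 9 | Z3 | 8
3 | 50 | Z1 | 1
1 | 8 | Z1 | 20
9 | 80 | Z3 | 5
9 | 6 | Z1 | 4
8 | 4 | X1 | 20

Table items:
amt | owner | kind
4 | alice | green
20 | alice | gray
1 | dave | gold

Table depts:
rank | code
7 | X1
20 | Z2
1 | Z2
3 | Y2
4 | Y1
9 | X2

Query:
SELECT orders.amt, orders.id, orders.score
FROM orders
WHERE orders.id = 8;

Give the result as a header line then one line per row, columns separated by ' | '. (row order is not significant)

== RESULT ==
orders.amt | orders.id | orders.score
3 | 8 | 9

Derivation:
After WHERE (1 rows):
orders.amt | orders.score | orders.code | orders.id
3 | 9 | Z3 | 8
After SELECT (1 rows):
orders.amt | orders.id | orders.score
3 | 8 | 9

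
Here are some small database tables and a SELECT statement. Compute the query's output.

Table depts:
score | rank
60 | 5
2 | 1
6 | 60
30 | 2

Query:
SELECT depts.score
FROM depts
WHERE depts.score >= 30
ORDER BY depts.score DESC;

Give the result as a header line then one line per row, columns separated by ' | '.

== RESULT ==
depts.score
60
30

Derivation:
After WHERE (2 rows):
depts.score | depts.rank
60 | 5
30 | 2
After SELECT (2 rows):
depts.score
60
30
After ORDER BY (2 rows):
depts.score
60
30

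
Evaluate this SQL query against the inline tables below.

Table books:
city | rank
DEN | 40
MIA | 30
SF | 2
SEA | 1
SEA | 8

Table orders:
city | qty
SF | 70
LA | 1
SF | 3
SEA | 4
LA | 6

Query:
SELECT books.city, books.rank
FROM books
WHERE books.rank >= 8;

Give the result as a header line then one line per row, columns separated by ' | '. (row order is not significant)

== RESULT ==
books.city | books.rank
DEN | 40
MIA | 30
SEA | 8

Derivation:
After WHERE (3 rows):
books.city | books.rank
DEN | 40
MIA | 30
SEA | 8
After SELECT (3 rows):
books.city | books.rank
DEN | 40
MIA | 30
SEA | 8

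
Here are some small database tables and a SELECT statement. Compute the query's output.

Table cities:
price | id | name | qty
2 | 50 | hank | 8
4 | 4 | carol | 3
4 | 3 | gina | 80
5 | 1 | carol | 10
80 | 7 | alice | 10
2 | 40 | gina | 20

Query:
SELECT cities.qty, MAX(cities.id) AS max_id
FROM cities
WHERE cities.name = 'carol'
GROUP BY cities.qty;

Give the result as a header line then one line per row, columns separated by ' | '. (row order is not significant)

After WHERE (2 rows):
cities.price | cities.id | cities.name | cities.qty
4 | 4 | carol | 3
5 | 1 | carol | 10
After GROUP BY (2 rows):
cities.qty | max_id
3 | 4
10 | 1

== RESULT ==
cities.qty | max_id
3 | 4
10 | 1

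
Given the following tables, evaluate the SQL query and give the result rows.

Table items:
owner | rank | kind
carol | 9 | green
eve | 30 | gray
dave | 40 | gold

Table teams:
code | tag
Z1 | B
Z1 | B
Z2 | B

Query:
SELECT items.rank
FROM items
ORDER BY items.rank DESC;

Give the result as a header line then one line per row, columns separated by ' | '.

== RESULT ==
items.rank
40
30
9

Derivation:
After SELECT (3 rows):
items.rank
9
30
40
After ORDER BY (3 rows):
items.rank
40
30
9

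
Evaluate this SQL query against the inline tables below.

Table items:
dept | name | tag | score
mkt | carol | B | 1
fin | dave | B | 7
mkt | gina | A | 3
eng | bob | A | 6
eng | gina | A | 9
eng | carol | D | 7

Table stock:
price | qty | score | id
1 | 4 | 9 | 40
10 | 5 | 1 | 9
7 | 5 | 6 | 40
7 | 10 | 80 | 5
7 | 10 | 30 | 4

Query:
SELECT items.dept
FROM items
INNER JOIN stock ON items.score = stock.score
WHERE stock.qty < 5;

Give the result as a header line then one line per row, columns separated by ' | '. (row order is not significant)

== RESULT ==
items.dept
eng

Derivation:
After JOIN stock (3 rows):
items.dept | items.name | items.tag | items.score | stock.price | stock.qty | stock.score | stock.id
mkt | carol | B | 1 | 10 | 5 | 1 | 9
eng | bob | A | 6 | 7 | 5 | 6 | 40
eng | gina | A | 9 | 1 | 4 | 9 | 40
After WHERE (1 rows):
items.dept | items.name | items.tag | items.score | stock.price | stock.qty | stock.score | stock.id
eng | gina | A | 9 | 1 | 4 | 9 | 40
After SELECT (1 rows):
items.dept
eng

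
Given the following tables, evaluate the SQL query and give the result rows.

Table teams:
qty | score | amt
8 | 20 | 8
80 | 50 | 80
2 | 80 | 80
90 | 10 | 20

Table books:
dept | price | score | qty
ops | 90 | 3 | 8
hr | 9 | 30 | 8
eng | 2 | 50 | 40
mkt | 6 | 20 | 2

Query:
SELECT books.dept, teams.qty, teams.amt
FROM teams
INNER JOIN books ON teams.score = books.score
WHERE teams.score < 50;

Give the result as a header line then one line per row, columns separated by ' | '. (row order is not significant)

After JOIN books (2 rows):
teams.qty | teams.score | teams.amt | books.dept | books.price | books.score | books.qty
8 | 20 | 8 | mkt | 6 | 20 | 2
80 | 50 | 80 | eng | 2 | 50 | 40
After WHERE (1 rows):
teams.qty | teams.score | teams.amt | books.dept | books.price | books.score | books.qty
8 | 20 | 8 | mkt | 6 | 20 | 2
After SELECT (1 rows):
books.dept | teams.qty | teams.amt
mkt | 8 | 8

== RESULT ==
books.dept | teams.qty | teams.amt
mkt | 8 | 8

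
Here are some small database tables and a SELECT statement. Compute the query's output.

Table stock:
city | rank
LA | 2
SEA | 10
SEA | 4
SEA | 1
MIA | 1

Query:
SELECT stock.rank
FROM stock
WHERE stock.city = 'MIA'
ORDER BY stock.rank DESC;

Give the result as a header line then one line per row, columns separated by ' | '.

After WHERE (1 rows):
stock.city | stock.rank
MIA | 1
After SELECT (1 rows):
stock.rank
1
After ORDER BY (1 rows):
stock.rank
1

== RESULT ==
stock.rank
1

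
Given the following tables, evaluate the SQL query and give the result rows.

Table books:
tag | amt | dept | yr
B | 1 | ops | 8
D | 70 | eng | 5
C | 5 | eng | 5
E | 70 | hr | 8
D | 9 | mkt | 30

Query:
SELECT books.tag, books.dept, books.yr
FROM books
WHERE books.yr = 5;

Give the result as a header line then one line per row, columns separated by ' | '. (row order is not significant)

After WHERE (2 rows):
books.tag | books.amt | books.dept | books.yr
D | 70 | eng | 5
C | 5 | eng | 5
After SELECT (2 rows):
books.tag | books.dept | books.yr
D | eng | 5
C | eng | 5

== RESULT ==
books.tag | books.dept | books.yr
D | eng | 5
C | eng | 5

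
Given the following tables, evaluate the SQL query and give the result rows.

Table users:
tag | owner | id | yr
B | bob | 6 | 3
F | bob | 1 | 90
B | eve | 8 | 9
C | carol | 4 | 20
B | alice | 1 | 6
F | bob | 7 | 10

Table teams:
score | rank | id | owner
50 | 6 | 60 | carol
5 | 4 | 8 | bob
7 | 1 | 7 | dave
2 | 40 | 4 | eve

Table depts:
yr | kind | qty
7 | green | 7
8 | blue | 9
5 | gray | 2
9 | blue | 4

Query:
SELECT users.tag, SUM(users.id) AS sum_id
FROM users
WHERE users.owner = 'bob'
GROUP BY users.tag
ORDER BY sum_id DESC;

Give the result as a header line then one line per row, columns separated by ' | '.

After WHERE (3 rows):
users.tag | users.owner | users.id | users.yr
B | bob | 6 | 3
F | bob | 1 | 90
F | bob | 7 | 10
After GROUP BY (2 rows):
users.tag | sum_id
B | 6
F | 8
After ORDER BY (2 rows):
users.tag | sum_id
F | 8
B | 6

== RESULT ==
users.tag | sum_id
F | 8
B | 6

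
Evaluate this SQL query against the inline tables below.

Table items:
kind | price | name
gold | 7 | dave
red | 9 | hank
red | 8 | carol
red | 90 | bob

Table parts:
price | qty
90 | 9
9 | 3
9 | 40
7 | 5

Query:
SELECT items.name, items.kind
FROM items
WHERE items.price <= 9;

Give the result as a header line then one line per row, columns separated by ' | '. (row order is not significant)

After WHERE (3 rows):
items.kind | items.price | items.name
gold | 7 | dave
red | 9 | hank
red | 8 | carol
After SELECT (3 rows):
items.name | items.kind
dave | gold
hank | red
carol | red

== RESULT ==
items.name | items.kind
dave | gold
hank | red
carol | red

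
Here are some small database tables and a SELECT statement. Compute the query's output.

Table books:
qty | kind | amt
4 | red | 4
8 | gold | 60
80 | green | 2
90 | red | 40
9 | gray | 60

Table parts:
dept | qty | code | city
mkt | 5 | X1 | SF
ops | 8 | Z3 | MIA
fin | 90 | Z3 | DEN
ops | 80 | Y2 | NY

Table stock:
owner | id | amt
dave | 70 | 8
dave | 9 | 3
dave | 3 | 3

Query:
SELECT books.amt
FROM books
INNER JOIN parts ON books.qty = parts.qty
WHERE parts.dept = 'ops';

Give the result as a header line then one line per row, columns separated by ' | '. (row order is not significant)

After JOIN parts (3 rows):
books.qty | books.kind | books.amt | parts.dept | parts.qty | parts.code | parts.city
8 | gold | 60 | ops | 8 | Z3 | MIA
80 | green | 2 | ops | 80 | Y2 | NY
90 | red | 40 | fin | 90 | Z3 | DEN
After WHERE (2 rows):
books.qty | books.kind | books.amt | parts.dept | parts.qty | parts.code | parts.city
8 | gold | 60 | ops | 8 | Z3 | MIA
80 | green | 2 | ops | 80 | Y2 | NY
After SELECT (2 rows):
books.amt
60
2

== RESULT ==
books.amt
60
2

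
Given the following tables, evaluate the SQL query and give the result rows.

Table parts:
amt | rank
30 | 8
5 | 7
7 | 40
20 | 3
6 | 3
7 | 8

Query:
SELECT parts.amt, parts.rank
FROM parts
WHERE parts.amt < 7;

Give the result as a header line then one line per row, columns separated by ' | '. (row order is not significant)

After WHERE (2 rows):
parts.amt | parts.rank
5 | 7
6 | 3
After SELECT (2 rows):
parts.amt | parts.rank
5 | 7
6 | 3

== RESULT ==
parts.amt | parts.rank
5 | 7
6 | 3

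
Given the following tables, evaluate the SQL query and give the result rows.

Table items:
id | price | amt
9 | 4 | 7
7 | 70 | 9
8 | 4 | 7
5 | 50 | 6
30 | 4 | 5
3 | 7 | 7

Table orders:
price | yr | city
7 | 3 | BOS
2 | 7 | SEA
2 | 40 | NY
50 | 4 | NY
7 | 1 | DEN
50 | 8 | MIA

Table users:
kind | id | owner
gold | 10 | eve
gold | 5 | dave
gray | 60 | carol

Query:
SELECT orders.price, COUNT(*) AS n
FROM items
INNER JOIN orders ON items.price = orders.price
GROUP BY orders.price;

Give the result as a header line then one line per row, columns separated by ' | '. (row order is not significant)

== RESULT ==
orders.price | n
50 | 2
7 | 2

Derivation:
After JOIN orders (4 rows):
items.id | items.price | items.amt | orders.price | orders.yr | orders.city
5 | 50 | 6 | 50 | 4 | NY
5 | 50 | 6 | 50 | 8 | MIA
3 | 7 | 7 | 7 | 3 | BOS
3 | 7 | 7 | 7 | 1 | DEN
After GROUP BY (2 rows):
orders.price | n
50 | 2
7 | 2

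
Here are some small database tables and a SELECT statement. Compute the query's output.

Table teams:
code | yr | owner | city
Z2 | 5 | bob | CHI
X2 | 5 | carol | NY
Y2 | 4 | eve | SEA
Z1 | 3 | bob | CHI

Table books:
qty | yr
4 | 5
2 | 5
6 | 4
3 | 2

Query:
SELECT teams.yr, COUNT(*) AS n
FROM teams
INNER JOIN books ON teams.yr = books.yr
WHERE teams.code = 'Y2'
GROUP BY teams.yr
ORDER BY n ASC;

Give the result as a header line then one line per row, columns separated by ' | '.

After JOIN books (5 rows):
teams.code | teams.yr | teams.owner | teams.city | books.qty | books.yr
Z2 | 5 | bob | CHI | 4 | 5
Z2 | 5 | bob | CHI | 2 | 5
X2 | 5 | carol | NY | 4 | 5
X2 | 5 | carol | NY | 2 | 5
Y2 | 4 | eve | SEA | 6 | 4
After WHERE (1 rows):
teams.code | teams.yr | teams.owner | teams.city | books.qty | books.yr
Y2 | 4 | eve | SEA | 6 | 4
After GROUP BY (1 rows):
teams.yr | n
4 | 1
After ORDER BY (1 rows):
teams.yr | n
4 | 1

== RESULT ==
teams.yr | n
4 | 1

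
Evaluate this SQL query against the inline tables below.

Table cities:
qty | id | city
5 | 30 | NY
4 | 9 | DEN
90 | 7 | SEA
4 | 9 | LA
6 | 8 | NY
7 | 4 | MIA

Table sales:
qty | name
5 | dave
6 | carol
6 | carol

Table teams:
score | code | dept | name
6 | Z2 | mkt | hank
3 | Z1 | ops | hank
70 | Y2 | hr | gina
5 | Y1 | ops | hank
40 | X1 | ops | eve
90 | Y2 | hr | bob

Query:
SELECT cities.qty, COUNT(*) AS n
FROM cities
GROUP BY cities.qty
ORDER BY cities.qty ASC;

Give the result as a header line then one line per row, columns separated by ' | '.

After GROUP BY (5 rows):
cities.qty | n
5 | 1
4 | 2
90 | 1
6 | 1
7 | 1
After ORDER BY (5 rows):
cities.qty | n
4 | 2
5 | 1
6 | 1
7 | 1
90 | 1

== RESULT ==
cities.qty | n
4 | 2
5 | 1
6 | 1
7 | 1
90 | 1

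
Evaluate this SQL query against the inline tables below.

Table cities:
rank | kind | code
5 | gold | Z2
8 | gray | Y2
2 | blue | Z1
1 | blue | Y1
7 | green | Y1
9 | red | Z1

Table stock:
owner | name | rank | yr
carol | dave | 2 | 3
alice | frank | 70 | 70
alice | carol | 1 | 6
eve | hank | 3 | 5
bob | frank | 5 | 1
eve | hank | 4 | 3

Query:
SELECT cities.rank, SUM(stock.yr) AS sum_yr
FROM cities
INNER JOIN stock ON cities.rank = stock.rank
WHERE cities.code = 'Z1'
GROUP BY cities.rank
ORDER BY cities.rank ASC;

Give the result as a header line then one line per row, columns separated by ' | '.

After JOIN stock (3 rows):
cities.rank | cities.kind | cities.code | stock.owner | stock.name | stock.rank | stock.yr
5 | gold | Z2 | bob | frank | 5 | 1
2 | blue | Z1 | carol | dave | 2 | 3
1 | blue | Y1 | alice | carol | 1 | 6
After WHERE (1 rows):
cities.rank | cities.kind | cities.code | stock.owner | stock.name | stock.rank | stock.yr
2 | blue | Z1 | carol | dave | 2 | 3
After GROUP BY (1 rows):
cities.rank | sum_yr
2 | 3
After ORDER BY (1 rows):
cities.rank | sum_yr
2 | 3

== RESULT ==
cities.rank | sum_yr
2 | 3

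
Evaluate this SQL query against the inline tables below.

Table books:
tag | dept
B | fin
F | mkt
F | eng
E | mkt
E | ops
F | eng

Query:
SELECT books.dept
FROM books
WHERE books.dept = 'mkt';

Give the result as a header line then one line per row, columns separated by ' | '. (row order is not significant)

After WHERE (2 rows):
books.tag | books.dept
F | mkt
E | mkt
After SELECT (2 rows):
books.dept
mkt
mkt

== RESULT ==
books.dept
mkt
mkt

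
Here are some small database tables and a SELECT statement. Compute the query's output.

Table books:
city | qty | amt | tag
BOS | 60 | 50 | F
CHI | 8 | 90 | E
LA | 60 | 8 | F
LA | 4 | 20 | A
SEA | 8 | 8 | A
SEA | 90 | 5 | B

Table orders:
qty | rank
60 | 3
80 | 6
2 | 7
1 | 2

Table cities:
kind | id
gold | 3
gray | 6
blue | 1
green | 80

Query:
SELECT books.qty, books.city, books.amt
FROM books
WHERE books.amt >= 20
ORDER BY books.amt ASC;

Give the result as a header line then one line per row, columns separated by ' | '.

== RESULT ==
books.qty | books.city | books.amt
4 | LA | 20
60 | BOS | 50
8 | CHI | 90

Derivation:
After WHERE (3 rows):
books.city | books.qty | books.amt | books.tag
BOS | 60 | 50 | F
CHI | 8 | 90 | E
LA | 4 | 20 | A
After SELECT (3 rows):
books.qty | books.city | books.amt
60 | BOS | 50
8 | CHI | 90
4 | LA | 20
After ORDER BY (3 rows):
books.qty | books.city | books.amt
4 | LA | 20
60 | BOS | 50
8 | CHI | 90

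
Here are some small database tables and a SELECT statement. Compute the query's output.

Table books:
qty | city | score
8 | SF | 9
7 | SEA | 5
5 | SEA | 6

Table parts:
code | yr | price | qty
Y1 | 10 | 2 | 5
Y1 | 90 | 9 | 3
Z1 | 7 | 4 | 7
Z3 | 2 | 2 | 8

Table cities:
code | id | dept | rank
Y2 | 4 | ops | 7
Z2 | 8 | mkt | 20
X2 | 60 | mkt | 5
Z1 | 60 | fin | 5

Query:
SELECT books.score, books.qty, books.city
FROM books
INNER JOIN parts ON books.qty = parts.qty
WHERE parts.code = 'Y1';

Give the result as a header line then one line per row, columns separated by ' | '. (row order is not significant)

== RESULT ==
books.score | books.qty | books.city
6 | 5 | SEA

Derivation:
After JOIN parts (3 rows):
books.qty | books.city | books.score | parts.code | parts.yr | parts.price | parts.qty
8 | SF | 9 | Z3 | 2 | 2 | 8
7 | SEA | 5 | Z1 | 7 | 4 | 7
5 | SEA | 6 | Y1 | 10 | 2 | 5
After WHERE (1 rows):
books.qty | books.city | books.score | parts.code | parts.yr | parts.price | parts.qty
5 | SEA | 6 | Y1 | 10 | 2 | 5
After SELECT (1 rows):
books.score | books.qty | books.city
6 | 5 | SEA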